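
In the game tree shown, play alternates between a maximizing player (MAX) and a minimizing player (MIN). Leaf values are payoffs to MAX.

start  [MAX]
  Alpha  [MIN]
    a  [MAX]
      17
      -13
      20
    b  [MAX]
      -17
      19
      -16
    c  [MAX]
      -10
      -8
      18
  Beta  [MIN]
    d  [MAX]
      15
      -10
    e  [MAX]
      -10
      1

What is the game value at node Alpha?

a (MAX): max(17, -13, 20) = 20
b (MAX): max(-17, 19, -16) = 19
c (MAX): max(-10, -8, 18) = 18
Alpha (MIN): min(20, 19, 18) = 18

18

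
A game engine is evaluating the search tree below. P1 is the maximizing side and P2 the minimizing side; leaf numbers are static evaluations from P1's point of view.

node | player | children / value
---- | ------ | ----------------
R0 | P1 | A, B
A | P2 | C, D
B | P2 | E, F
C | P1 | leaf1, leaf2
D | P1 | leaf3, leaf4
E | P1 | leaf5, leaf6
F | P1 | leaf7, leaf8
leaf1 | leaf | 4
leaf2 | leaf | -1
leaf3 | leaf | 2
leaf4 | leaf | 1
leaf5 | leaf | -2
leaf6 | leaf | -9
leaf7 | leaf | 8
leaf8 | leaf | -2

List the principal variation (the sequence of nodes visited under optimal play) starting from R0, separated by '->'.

C (P1): max(4, -1) = 4
D (P1): max(2, 1) = 2
A (P2): min(4, 2) = 2
E (P1): max(-2, -9) = -2
F (P1): max(8, -2) = 8
B (P2): min(-2, 8) = -2
R0 (P1): max(2, -2) = 2
At R0, P1 picks A (highest: 2).
At A, P2 picks D (lowest: 2).
At D, P1 picks leaf3 (highest: 2).
Terminal value 2.

R0 -> A -> D -> leaf3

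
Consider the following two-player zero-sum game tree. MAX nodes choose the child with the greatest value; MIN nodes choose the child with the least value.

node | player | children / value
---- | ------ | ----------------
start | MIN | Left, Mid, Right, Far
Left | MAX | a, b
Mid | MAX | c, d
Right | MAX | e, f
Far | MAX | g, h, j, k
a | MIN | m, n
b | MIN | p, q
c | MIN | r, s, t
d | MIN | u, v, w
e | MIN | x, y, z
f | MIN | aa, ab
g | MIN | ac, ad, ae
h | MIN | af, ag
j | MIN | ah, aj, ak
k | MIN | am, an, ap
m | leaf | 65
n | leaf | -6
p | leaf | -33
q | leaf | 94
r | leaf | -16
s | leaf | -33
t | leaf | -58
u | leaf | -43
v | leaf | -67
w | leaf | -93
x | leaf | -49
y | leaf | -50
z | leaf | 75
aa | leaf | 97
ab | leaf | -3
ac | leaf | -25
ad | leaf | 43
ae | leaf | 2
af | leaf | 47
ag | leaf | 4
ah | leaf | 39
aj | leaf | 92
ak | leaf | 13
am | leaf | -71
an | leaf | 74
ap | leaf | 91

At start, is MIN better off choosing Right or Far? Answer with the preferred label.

e (MIN): min(-49, -50, 75) = -50
f (MIN): min(97, -3) = -3
Right (MAX): max(-50, -3) = -3
g (MIN): min(-25, 43, 2) = -25
h (MIN): min(47, 4) = 4
j (MIN): min(39, 92, 13) = 13
k (MIN): min(-71, 74, 91) = -71
Far (MAX): max(-25, 4, 13, -71) = 13
MIN prefers the lower value; Right=-3, Far=13. Right is better since -3 < 13.

Right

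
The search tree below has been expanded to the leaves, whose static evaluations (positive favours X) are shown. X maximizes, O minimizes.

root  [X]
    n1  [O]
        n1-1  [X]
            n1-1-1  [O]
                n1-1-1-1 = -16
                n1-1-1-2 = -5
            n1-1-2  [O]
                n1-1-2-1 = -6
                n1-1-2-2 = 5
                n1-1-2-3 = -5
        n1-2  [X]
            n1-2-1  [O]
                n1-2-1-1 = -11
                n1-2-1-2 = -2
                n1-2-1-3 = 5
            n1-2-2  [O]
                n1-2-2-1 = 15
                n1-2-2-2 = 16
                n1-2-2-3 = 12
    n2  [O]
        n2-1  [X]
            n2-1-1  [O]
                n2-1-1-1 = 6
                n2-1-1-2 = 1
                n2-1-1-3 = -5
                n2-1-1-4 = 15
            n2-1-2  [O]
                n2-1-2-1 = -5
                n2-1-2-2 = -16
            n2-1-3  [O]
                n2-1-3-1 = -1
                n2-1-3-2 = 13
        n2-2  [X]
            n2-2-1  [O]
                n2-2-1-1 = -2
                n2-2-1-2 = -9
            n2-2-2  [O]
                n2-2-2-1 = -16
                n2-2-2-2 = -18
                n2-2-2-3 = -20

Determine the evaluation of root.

-6

n1-1-1 (O): min(-16, -5) = -16
n1-1-2 (O): min(-6, 5, -5) = -6
n1-1 (X): max(-16, -6) = -6
n1-2-1 (O): min(-11, -2, 5) = -11
n1-2-2 (O): min(15, 16, 12) = 12
n1-2 (X): max(-11, 12) = 12
n1 (O): min(-6, 12) = -6
n2-1-1 (O): min(6, 1, -5, 15) = -5
n2-1-2 (O): min(-5, -16) = -16
n2-1-3 (O): min(-1, 13) = -1
n2-1 (X): max(-5, -16, -1) = -1
n2-2-1 (O): min(-2, -9) = -9
n2-2-2 (O): min(-16, -18, -20) = -20
n2-2 (X): max(-9, -20) = -9
n2 (O): min(-1, -9) = -9
root (X): max(-6, -9) = -6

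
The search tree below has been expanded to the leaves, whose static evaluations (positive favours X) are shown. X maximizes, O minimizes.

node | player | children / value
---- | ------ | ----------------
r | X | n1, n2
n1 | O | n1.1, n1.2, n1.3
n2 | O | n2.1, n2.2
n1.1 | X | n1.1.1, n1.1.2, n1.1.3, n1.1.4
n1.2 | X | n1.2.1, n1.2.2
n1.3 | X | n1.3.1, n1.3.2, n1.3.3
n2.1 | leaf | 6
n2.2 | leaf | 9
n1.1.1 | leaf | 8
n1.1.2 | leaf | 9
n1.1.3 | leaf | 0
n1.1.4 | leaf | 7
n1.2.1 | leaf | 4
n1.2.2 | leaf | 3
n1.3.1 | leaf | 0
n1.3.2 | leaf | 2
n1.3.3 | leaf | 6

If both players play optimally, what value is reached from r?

6

n1.1 (X): max(8, 9, 0, 7) = 9
n1.2 (X): max(4, 3) = 4
n1.3 (X): max(0, 2, 6) = 6
n1 (O): min(9, 4, 6) = 4
n2 (O): min(6, 9) = 6
r (X): max(4, 6) = 6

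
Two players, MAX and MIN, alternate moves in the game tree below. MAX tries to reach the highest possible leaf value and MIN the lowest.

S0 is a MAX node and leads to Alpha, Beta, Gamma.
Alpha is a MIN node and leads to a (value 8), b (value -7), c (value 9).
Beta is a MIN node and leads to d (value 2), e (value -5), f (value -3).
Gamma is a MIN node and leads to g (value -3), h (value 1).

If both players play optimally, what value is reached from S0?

Alpha (MIN): min(8, -7, 9) = -7
Beta (MIN): min(2, -5, -3) = -5
Gamma (MIN): min(-3, 1) = -3
S0 (MAX): max(-7, -5, -3) = -3

-3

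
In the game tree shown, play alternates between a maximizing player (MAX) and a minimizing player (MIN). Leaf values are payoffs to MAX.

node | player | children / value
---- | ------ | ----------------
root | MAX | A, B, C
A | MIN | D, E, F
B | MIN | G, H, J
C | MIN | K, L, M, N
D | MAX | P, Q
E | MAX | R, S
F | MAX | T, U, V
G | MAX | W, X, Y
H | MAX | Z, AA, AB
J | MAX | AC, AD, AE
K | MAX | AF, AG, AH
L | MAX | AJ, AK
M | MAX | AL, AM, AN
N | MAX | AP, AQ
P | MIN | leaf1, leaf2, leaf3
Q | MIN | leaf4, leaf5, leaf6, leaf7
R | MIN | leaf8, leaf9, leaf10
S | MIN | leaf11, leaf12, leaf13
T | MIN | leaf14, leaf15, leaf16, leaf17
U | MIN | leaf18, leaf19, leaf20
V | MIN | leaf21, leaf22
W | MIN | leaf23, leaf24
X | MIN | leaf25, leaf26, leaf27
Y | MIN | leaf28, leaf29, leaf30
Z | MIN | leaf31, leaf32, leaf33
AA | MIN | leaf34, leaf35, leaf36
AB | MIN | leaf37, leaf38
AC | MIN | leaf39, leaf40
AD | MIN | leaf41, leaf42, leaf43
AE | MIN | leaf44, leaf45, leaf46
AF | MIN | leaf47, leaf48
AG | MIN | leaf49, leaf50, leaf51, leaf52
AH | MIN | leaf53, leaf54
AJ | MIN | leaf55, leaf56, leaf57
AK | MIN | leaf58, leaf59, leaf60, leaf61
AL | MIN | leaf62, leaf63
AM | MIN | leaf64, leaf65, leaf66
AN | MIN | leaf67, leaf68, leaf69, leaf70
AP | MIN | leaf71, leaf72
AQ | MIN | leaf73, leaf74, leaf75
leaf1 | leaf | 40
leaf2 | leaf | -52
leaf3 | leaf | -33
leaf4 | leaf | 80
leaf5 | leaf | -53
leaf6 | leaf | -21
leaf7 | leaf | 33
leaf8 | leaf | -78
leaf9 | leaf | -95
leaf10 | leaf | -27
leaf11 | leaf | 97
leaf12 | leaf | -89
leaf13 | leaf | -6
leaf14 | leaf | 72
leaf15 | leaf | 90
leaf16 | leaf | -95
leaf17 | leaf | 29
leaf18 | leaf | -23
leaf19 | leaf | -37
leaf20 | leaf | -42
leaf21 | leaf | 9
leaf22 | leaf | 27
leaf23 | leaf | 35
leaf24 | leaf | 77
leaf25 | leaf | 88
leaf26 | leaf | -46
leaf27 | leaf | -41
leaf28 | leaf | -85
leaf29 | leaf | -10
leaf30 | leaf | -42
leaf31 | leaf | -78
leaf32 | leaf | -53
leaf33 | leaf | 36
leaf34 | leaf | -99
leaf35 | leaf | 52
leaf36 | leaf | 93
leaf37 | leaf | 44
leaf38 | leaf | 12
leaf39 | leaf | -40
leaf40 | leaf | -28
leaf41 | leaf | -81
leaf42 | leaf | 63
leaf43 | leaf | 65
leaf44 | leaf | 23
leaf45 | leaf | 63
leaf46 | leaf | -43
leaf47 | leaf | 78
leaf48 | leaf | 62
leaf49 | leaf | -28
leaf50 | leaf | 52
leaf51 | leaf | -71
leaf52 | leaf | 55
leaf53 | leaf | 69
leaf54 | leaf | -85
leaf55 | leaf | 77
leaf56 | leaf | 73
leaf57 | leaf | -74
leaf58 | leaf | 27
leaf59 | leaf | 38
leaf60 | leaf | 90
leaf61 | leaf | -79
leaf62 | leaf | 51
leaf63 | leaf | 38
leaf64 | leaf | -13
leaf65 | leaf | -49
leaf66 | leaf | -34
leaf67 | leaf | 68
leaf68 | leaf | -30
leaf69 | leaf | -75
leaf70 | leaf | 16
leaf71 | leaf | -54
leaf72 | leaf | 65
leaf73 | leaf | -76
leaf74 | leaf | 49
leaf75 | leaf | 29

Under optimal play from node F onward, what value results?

T (MIN): min(72, 90, -95, 29) = -95
U (MIN): min(-23, -37, -42) = -42
V (MIN): min(9, 27) = 9
F (MAX): max(-95, -42, 9) = 9

9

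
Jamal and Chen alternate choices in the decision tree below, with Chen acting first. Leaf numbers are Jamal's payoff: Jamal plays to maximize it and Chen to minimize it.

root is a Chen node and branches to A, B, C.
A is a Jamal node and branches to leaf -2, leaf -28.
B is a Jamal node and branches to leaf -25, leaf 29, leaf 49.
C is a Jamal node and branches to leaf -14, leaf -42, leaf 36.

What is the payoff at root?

A (Jamal): max(-2, -28) = -2
B (Jamal): max(-25, 29, 49) = 49
C (Jamal): max(-14, -42, 36) = 36
root (Chen): min(-2, 49, 36) = -2

-2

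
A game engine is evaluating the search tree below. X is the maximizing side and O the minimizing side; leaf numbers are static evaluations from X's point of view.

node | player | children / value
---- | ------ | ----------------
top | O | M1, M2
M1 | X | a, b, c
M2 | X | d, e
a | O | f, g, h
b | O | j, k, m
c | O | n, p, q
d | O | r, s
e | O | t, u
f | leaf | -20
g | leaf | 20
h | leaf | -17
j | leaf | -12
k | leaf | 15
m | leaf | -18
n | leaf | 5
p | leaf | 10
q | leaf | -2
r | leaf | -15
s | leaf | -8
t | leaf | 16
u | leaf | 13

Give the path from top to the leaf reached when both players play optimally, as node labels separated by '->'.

a (O): min(-20, 20, -17) = -20
b (O): min(-12, 15, -18) = -18
c (O): min(5, 10, -2) = -2
M1 (X): max(-20, -18, -2) = -2
d (O): min(-15, -8) = -15
e (O): min(16, 13) = 13
M2 (X): max(-15, 13) = 13
top (O): min(-2, 13) = -2
At top, O picks M1 (lowest: -2).
At M1, X picks c (highest: -2).
At c, O picks q (lowest: -2).
Terminal value -2.

top -> M1 -> c -> q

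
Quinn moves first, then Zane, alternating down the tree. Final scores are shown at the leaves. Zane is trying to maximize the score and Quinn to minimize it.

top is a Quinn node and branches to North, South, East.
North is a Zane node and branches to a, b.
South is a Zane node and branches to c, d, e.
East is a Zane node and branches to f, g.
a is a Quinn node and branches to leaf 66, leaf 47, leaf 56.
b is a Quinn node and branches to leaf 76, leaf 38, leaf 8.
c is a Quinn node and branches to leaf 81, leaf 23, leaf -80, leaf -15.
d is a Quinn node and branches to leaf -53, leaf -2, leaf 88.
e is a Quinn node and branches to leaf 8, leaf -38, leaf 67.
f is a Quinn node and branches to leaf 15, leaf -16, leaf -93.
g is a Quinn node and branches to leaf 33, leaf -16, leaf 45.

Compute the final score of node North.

a (Quinn): min(66, 47, 56) = 47
b (Quinn): min(76, 38, 8) = 8
North (Zane): max(47, 8) = 47

47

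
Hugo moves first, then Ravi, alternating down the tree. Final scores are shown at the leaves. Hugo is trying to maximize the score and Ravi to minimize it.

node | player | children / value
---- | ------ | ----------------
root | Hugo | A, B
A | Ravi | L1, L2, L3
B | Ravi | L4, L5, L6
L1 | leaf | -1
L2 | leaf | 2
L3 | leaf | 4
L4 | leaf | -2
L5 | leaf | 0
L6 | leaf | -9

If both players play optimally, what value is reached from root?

A (Ravi): min(-1, 2, 4) = -1
B (Ravi): min(-2, 0, -9) = -9
root (Hugo): max(-1, -9) = -1

-1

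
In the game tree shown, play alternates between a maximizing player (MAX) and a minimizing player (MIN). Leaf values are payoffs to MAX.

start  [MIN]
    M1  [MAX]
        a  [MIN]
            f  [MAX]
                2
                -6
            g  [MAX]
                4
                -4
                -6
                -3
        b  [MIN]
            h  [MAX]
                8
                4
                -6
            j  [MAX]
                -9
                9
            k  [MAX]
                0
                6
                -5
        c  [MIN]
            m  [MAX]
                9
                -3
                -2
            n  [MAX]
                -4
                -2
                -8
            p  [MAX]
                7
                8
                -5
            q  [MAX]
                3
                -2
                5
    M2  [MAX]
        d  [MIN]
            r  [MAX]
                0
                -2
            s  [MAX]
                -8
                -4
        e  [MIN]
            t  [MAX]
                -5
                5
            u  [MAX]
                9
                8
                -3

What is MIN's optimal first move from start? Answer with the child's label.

M2

f (MAX): max(2, -6) = 2
g (MAX): max(4, -4, -6, -3) = 4
a (MIN): min(2, 4) = 2
h (MAX): max(8, 4, -6) = 8
j (MAX): max(-9, 9) = 9
k (MAX): max(0, 6, -5) = 6
b (MIN): min(8, 9, 6) = 6
m (MAX): max(9, -3, -2) = 9
n (MAX): max(-4, -2, -8) = -2
p (MAX): max(7, 8, -5) = 8
q (MAX): max(3, -2, 5) = 5
c (MIN): min(9, -2, 8, 5) = -2
M1 (MAX): max(2, 6, -2) = 6
r (MAX): max(0, -2) = 0
s (MAX): max(-8, -4) = -4
d (MIN): min(0, -4) = -4
t (MAX): max(-5, 5) = 5
u (MAX): max(9, 8, -3) = 9
e (MIN): min(5, 9) = 5
M2 (MAX): max(-4, 5) = 5
start (MIN): min(6, 5) = 5
MIN at start wants the lowest of {M1=6, M2=5}, so chooses M2.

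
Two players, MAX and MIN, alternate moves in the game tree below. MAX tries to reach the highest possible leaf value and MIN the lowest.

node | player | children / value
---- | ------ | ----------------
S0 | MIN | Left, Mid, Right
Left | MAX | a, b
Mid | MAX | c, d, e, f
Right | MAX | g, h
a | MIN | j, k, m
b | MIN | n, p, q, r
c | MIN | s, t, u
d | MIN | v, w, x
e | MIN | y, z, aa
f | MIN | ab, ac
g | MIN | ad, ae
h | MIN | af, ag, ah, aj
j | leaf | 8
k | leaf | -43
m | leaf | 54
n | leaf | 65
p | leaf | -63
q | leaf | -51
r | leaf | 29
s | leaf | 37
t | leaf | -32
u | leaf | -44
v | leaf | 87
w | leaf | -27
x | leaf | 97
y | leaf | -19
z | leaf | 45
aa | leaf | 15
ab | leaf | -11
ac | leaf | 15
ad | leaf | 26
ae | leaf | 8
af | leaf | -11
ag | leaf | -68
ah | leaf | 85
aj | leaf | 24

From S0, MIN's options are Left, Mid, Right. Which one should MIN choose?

a (MIN): min(8, -43, 54) = -43
b (MIN): min(65, -63, -51, 29) = -63
Left (MAX): max(-43, -63) = -43
c (MIN): min(37, -32, -44) = -44
d (MIN): min(87, -27, 97) = -27
e (MIN): min(-19, 45, 15) = -19
f (MIN): min(-11, 15) = -11
Mid (MAX): max(-44, -27, -19, -11) = -11
g (MIN): min(26, 8) = 8
h (MIN): min(-11, -68, 85, 24) = -68
Right (MAX): max(8, -68) = 8
S0 (MIN): min(-43, -11, 8) = -43
MIN at S0 wants the lowest of {Left=-43, Mid=-11, Right=8}, so chooses Left.

Left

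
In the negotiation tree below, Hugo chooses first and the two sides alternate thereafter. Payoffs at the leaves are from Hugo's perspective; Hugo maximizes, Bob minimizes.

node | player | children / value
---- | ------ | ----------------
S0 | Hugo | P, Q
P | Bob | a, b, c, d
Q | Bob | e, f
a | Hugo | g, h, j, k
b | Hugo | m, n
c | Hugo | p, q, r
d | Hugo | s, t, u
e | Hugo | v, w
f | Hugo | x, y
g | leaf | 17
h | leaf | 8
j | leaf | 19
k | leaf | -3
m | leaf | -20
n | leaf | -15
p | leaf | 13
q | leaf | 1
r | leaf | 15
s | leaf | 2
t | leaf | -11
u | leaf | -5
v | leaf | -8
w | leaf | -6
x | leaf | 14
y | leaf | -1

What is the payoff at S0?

a (Hugo): max(17, 8, 19, -3) = 19
b (Hugo): max(-20, -15) = -15
c (Hugo): max(13, 1, 15) = 15
d (Hugo): max(2, -11, -5) = 2
P (Bob): min(19, -15, 15, 2) = -15
e (Hugo): max(-8, -6) = -6
f (Hugo): max(14, -1) = 14
Q (Bob): min(-6, 14) = -6
S0 (Hugo): max(-15, -6) = -6

-6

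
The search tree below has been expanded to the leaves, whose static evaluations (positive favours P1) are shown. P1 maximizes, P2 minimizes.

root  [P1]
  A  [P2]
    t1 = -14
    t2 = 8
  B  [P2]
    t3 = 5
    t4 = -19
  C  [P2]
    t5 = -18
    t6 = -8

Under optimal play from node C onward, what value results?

-18

C (P2): min(-18, -8) = -18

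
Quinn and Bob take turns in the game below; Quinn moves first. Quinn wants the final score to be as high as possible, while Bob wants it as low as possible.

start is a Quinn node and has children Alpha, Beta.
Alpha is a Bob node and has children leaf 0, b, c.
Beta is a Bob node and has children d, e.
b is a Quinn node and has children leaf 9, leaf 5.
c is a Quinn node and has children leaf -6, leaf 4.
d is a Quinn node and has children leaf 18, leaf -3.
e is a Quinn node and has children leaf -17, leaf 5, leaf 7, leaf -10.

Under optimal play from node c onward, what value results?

4

c (Quinn): max(-6, 4) = 4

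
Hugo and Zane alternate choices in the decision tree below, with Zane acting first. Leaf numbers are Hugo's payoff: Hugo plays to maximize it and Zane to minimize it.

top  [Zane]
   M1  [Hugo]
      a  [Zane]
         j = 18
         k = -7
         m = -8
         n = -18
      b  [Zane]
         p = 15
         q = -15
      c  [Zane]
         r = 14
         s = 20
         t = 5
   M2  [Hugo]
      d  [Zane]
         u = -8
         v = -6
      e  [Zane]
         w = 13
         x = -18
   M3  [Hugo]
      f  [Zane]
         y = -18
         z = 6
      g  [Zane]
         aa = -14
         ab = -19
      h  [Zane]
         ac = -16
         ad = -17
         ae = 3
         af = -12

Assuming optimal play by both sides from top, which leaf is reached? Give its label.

a (Zane): min(18, -7, -8, -18) = -18
b (Zane): min(15, -15) = -15
c (Zane): min(14, 20, 5) = 5
M1 (Hugo): max(-18, -15, 5) = 5
d (Zane): min(-8, -6) = -8
e (Zane): min(13, -18) = -18
M2 (Hugo): max(-8, -18) = -8
f (Zane): min(-18, 6) = -18
g (Zane): min(-14, -19) = -19
h (Zane): min(-16, -17, 3, -12) = -17
M3 (Hugo): max(-18, -19, -17) = -17
top (Zane): min(5, -8, -17) = -17
At top, Zane picks M3 (lowest: -17).
At M3, Hugo picks h (highest: -17).
At h, Zane picks ad (lowest: -17).
Terminal value -17.

ad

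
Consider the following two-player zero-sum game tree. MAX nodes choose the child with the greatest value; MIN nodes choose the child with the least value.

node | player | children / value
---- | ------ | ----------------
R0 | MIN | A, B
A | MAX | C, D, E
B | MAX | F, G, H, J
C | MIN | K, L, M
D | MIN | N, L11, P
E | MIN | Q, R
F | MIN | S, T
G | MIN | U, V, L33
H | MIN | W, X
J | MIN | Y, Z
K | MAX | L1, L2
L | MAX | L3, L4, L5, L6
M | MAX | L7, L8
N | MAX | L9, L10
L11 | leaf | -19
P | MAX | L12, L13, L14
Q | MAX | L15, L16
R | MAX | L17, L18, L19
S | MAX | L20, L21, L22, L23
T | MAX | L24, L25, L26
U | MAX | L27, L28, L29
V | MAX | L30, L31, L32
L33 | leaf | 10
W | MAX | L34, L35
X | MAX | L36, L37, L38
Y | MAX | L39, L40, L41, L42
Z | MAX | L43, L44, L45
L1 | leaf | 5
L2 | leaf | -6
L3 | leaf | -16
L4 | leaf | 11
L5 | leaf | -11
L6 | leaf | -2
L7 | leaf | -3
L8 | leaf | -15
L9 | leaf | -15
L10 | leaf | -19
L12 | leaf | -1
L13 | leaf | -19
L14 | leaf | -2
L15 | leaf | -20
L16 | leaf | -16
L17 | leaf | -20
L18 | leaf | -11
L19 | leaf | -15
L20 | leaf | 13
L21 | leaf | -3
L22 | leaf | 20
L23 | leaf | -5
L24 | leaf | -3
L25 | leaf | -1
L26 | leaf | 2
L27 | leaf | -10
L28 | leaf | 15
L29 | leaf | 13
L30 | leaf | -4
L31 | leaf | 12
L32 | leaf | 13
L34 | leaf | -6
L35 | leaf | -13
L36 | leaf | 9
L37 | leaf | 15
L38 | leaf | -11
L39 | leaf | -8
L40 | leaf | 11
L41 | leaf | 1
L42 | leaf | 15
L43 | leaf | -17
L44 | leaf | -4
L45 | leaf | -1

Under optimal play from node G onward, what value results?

U (MAX): max(-10, 15, 13) = 15
V (MAX): max(-4, 12, 13) = 13
G (MIN): min(15, 13, 10) = 10

10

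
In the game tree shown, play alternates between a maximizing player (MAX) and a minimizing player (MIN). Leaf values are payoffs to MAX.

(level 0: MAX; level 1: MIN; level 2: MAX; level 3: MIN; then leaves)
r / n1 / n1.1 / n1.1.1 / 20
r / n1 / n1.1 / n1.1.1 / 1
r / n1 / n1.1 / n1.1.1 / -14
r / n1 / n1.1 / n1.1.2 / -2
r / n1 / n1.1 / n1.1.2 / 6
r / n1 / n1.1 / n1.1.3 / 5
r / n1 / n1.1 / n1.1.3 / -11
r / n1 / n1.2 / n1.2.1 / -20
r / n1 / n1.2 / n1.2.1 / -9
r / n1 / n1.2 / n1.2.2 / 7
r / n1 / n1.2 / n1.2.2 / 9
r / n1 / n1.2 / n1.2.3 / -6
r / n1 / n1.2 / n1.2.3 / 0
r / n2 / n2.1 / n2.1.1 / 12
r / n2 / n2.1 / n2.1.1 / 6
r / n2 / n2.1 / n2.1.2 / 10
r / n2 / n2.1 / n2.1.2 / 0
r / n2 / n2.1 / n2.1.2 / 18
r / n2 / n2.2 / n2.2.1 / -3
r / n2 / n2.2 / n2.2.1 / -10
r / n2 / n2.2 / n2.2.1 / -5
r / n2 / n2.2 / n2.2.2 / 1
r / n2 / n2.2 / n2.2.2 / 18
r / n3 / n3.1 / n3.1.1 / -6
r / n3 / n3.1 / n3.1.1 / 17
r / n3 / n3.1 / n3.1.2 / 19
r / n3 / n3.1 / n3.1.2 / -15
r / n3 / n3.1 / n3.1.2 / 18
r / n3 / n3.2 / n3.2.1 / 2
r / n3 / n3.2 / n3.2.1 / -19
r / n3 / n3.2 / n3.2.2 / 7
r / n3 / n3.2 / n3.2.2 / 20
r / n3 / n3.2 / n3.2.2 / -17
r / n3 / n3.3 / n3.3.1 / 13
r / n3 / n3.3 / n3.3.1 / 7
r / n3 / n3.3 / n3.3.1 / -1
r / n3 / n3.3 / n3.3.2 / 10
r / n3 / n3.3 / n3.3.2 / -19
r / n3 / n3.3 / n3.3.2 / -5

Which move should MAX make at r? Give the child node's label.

n2

n1.1.1 (MIN): min(20, 1, -14) = -14
n1.1.2 (MIN): min(-2, 6) = -2
n1.1.3 (MIN): min(5, -11) = -11
n1.1 (MAX): max(-14, -2, -11) = -2
n1.2.1 (MIN): min(-20, -9) = -20
n1.2.2 (MIN): min(7, 9) = 7
n1.2.3 (MIN): min(-6, 0) = -6
n1.2 (MAX): max(-20, 7, -6) = 7
n1 (MIN): min(-2, 7) = -2
n2.1.1 (MIN): min(12, 6) = 6
n2.1.2 (MIN): min(10, 0, 18) = 0
n2.1 (MAX): max(6, 0) = 6
n2.2.1 (MIN): min(-3, -10, -5) = -10
n2.2.2 (MIN): min(1, 18) = 1
n2.2 (MAX): max(-10, 1) = 1
n2 (MIN): min(6, 1) = 1
n3.1.1 (MIN): min(-6, 17) = -6
n3.1.2 (MIN): min(19, -15, 18) = -15
n3.1 (MAX): max(-6, -15) = -6
n3.2.1 (MIN): min(2, -19) = -19
n3.2.2 (MIN): min(7, 20, -17) = -17
n3.2 (MAX): max(-19, -17) = -17
n3.3.1 (MIN): min(13, 7, -1) = -1
n3.3.2 (MIN): min(10, -19, -5) = -19
n3.3 (MAX): max(-1, -19) = -1
n3 (MIN): min(-6, -17, -1) = -17
r (MAX): max(-2, 1, -17) = 1
MAX at r wants the highest of {n1=-2, n2=1, n3=-17}, so chooses n2.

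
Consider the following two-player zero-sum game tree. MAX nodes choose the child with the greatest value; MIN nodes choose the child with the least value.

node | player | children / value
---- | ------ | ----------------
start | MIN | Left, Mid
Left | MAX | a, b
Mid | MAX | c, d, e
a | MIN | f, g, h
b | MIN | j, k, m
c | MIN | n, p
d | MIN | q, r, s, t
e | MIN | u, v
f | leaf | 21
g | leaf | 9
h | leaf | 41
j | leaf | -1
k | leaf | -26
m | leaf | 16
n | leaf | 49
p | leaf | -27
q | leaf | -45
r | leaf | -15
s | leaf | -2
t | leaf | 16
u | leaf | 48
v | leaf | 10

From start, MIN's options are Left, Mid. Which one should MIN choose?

a (MIN): min(21, 9, 41) = 9
b (MIN): min(-1, -26, 16) = -26
Left (MAX): max(9, -26) = 9
c (MIN): min(49, -27) = -27
d (MIN): min(-45, -15, -2, 16) = -45
e (MIN): min(48, 10) = 10
Mid (MAX): max(-27, -45, 10) = 10
start (MIN): min(9, 10) = 9
MIN at start wants the lowest of {Left=9, Mid=10}, so chooses Left.

Left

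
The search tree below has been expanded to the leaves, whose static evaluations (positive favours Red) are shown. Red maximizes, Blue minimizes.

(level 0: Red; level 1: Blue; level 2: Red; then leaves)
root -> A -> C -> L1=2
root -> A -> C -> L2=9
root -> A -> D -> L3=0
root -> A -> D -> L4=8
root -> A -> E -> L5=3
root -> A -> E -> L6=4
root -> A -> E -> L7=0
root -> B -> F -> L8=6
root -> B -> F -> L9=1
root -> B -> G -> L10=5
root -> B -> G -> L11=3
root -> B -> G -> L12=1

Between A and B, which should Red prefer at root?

B

C (Red): max(2, 9) = 9
D (Red): max(0, 8) = 8
E (Red): max(3, 4, 0) = 4
A (Blue): min(9, 8, 4) = 4
F (Red): max(6, 1) = 6
G (Red): max(5, 3, 1) = 5
B (Blue): min(6, 5) = 5
Red prefers the higher value; A=4, B=5. B is better since 5 > 4.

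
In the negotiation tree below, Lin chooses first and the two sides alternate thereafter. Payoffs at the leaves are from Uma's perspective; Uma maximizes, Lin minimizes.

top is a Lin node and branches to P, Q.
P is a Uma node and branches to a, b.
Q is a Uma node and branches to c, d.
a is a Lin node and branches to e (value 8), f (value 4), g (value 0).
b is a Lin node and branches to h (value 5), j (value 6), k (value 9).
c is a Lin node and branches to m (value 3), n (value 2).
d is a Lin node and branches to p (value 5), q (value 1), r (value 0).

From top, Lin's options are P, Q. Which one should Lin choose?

Q

a (Lin): min(8, 4, 0) = 0
b (Lin): min(5, 6, 9) = 5
P (Uma): max(0, 5) = 5
c (Lin): min(3, 2) = 2
d (Lin): min(5, 1, 0) = 0
Q (Uma): max(2, 0) = 2
top (Lin): min(5, 2) = 2
Lin at top wants the lowest of {P=5, Q=2}, so chooses Q.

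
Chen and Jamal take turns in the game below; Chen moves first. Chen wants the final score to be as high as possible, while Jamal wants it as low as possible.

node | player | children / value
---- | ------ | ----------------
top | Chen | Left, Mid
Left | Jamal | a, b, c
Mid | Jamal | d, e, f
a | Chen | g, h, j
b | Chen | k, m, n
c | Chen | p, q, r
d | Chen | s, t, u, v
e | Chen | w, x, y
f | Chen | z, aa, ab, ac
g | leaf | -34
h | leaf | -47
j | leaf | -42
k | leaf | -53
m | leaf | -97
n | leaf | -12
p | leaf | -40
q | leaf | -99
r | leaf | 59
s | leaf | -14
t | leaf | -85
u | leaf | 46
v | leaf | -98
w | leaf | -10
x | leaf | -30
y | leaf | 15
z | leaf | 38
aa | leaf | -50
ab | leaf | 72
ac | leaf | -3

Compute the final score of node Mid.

d (Chen): max(-14, -85, 46, -98) = 46
e (Chen): max(-10, -30, 15) = 15
f (Chen): max(38, -50, 72, -3) = 72
Mid (Jamal): min(46, 15, 72) = 15

15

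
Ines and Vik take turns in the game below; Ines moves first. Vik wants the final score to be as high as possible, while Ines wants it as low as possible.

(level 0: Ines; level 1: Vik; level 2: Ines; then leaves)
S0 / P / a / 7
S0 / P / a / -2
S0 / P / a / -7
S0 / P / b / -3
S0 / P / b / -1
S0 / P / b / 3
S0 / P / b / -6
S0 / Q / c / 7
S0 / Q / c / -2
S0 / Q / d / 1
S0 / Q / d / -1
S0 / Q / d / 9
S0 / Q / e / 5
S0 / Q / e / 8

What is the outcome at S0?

a (Ines): min(7, -2, -7) = -7
b (Ines): min(-3, -1, 3, -6) = -6
P (Vik): max(-7, -6) = -6
c (Ines): min(7, -2) = -2
d (Ines): min(1, -1, 9) = -1
e (Ines): min(5, 8) = 5
Q (Vik): max(-2, -1, 5) = 5
S0 (Ines): min(-6, 5) = -6

-6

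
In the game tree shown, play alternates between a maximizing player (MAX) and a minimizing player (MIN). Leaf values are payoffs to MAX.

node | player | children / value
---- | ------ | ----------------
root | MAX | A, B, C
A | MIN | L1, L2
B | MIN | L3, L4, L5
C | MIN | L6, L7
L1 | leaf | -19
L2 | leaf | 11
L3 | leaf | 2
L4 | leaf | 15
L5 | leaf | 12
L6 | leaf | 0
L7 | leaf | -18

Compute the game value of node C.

-18

C (MIN): min(0, -18) = -18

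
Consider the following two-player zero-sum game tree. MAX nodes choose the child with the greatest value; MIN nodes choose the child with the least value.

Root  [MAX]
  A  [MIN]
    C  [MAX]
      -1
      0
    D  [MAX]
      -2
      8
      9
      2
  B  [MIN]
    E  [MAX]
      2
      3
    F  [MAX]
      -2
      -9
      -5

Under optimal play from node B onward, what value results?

-2

E (MAX): max(2, 3) = 3
F (MAX): max(-2, -9, -5) = -2
B (MIN): min(3, -2) = -2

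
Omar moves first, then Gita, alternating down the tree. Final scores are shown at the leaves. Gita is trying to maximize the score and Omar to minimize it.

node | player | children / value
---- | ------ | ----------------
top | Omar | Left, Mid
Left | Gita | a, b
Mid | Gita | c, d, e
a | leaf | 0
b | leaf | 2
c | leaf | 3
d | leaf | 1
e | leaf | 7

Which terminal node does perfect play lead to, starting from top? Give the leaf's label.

b

Left (Gita): max(0, 2) = 2
Mid (Gita): max(3, 1, 7) = 7
top (Omar): min(2, 7) = 2
At top, Omar picks Left (lowest: 2).
At Left, Gita picks b (highest: 2).
Terminal value 2.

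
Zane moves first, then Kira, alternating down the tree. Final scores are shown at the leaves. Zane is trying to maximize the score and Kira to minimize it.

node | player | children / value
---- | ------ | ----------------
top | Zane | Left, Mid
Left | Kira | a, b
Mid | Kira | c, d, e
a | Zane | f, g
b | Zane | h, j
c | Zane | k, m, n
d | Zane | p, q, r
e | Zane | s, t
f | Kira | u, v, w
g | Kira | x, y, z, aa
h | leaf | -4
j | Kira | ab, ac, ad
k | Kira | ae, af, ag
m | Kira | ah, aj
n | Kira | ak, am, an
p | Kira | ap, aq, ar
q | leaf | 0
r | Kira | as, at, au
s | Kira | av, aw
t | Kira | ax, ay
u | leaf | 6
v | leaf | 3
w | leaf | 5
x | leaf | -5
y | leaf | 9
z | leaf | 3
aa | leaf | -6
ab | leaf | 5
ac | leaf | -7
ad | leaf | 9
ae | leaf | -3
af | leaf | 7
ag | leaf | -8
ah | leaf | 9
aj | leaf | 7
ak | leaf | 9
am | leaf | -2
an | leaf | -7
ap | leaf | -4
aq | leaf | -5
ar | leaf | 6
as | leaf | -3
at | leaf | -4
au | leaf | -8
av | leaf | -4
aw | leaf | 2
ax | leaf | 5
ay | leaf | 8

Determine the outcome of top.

0

f (Kira): min(6, 3, 5) = 3
g (Kira): min(-5, 9, 3, -6) = -6
a (Zane): max(3, -6) = 3
j (Kira): min(5, -7, 9) = -7
b (Zane): max(-4, -7) = -4
Left (Kira): min(3, -4) = -4
k (Kira): min(-3, 7, -8) = -8
m (Kira): min(9, 7) = 7
n (Kira): min(9, -2, -7) = -7
c (Zane): max(-8, 7, -7) = 7
p (Kira): min(-4, -5, 6) = -5
r (Kira): min(-3, -4, -8) = -8
d (Zane): max(-5, 0, -8) = 0
s (Kira): min(-4, 2) = -4
t (Kira): min(5, 8) = 5
e (Zane): max(-4, 5) = 5
Mid (Kira): min(7, 0, 5) = 0
top (Zane): max(-4, 0) = 0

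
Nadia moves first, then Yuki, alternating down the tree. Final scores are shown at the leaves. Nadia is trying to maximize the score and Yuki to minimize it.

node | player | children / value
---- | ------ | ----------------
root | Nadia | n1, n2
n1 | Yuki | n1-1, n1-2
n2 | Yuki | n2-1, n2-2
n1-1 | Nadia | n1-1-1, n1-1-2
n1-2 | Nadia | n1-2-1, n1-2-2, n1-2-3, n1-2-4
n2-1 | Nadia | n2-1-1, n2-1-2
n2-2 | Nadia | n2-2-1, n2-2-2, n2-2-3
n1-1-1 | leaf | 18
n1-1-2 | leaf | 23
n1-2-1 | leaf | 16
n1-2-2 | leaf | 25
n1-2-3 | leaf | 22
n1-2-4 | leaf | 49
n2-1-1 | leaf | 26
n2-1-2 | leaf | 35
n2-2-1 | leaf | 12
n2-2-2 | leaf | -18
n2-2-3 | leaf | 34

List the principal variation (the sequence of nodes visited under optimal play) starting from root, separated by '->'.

root -> n2 -> n2-2 -> n2-2-3

n1-1 (Nadia): max(18, 23) = 23
n1-2 (Nadia): max(16, 25, 22, 49) = 49
n1 (Yuki): min(23, 49) = 23
n2-1 (Nadia): max(26, 35) = 35
n2-2 (Nadia): max(12, -18, 34) = 34
n2 (Yuki): min(35, 34) = 34
root (Nadia): max(23, 34) = 34
At root, Nadia picks n2 (highest: 34).
At n2, Yuki picks n2-2 (lowest: 34).
At n2-2, Nadia picks n2-2-3 (highest: 34).
Terminal value 34.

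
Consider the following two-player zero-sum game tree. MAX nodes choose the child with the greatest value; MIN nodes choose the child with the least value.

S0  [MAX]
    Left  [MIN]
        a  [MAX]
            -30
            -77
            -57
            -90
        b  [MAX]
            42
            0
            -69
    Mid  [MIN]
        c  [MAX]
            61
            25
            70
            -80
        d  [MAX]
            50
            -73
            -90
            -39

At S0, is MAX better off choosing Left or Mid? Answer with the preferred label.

a (MAX): max(-30, -77, -57, -90) = -30
b (MAX): max(42, 0, -69) = 42
Left (MIN): min(-30, 42) = -30
c (MAX): max(61, 25, 70, -80) = 70
d (MAX): max(50, -73, -90, -39) = 50
Mid (MIN): min(70, 50) = 50
MAX prefers the higher value; Left=-30, Mid=50. Mid is better since 50 > -30.

Mid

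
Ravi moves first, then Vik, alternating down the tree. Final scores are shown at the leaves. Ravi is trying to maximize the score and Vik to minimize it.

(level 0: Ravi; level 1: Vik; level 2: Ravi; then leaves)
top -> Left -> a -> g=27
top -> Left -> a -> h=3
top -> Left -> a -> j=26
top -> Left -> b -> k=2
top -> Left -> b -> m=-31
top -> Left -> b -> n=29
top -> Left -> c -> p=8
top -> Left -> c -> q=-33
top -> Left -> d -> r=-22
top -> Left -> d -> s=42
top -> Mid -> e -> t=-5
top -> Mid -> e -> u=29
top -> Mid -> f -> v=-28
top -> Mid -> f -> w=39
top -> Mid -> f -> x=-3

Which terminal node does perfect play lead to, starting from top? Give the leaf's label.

a (Ravi): max(27, 3, 26) = 27
b (Ravi): max(2, -31, 29) = 29
c (Ravi): max(8, -33) = 8
d (Ravi): max(-22, 42) = 42
Left (Vik): min(27, 29, 8, 42) = 8
e (Ravi): max(-5, 29) = 29
f (Ravi): max(-28, 39, -3) = 39
Mid (Vik): min(29, 39) = 29
top (Ravi): max(8, 29) = 29
At top, Ravi picks Mid (highest: 29).
At Mid, Vik picks e (lowest: 29).
At e, Ravi picks u (highest: 29).
Terminal value 29.

u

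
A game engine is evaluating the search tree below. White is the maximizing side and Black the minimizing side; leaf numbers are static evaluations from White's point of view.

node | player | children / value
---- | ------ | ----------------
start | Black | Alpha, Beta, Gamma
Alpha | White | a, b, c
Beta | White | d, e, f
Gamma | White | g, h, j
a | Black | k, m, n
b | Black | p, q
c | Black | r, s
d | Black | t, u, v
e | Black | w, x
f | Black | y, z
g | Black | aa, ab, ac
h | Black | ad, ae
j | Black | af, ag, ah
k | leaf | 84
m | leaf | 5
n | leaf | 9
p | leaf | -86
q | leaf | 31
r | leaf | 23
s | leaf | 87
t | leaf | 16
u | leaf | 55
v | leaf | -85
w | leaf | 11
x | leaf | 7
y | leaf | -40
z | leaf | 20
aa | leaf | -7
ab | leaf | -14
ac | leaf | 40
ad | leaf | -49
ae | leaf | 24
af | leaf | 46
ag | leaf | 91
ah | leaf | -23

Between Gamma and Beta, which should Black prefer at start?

g (Black): min(-7, -14, 40) = -14
h (Black): min(-49, 24) = -49
j (Black): min(46, 91, -23) = -23
Gamma (White): max(-14, -49, -23) = -14
d (Black): min(16, 55, -85) = -85
e (Black): min(11, 7) = 7
f (Black): min(-40, 20) = -40
Beta (White): max(-85, 7, -40) = 7
Black prefers the lower value; Gamma=-14, Beta=7. Gamma is better since -14 < 7.

Gamma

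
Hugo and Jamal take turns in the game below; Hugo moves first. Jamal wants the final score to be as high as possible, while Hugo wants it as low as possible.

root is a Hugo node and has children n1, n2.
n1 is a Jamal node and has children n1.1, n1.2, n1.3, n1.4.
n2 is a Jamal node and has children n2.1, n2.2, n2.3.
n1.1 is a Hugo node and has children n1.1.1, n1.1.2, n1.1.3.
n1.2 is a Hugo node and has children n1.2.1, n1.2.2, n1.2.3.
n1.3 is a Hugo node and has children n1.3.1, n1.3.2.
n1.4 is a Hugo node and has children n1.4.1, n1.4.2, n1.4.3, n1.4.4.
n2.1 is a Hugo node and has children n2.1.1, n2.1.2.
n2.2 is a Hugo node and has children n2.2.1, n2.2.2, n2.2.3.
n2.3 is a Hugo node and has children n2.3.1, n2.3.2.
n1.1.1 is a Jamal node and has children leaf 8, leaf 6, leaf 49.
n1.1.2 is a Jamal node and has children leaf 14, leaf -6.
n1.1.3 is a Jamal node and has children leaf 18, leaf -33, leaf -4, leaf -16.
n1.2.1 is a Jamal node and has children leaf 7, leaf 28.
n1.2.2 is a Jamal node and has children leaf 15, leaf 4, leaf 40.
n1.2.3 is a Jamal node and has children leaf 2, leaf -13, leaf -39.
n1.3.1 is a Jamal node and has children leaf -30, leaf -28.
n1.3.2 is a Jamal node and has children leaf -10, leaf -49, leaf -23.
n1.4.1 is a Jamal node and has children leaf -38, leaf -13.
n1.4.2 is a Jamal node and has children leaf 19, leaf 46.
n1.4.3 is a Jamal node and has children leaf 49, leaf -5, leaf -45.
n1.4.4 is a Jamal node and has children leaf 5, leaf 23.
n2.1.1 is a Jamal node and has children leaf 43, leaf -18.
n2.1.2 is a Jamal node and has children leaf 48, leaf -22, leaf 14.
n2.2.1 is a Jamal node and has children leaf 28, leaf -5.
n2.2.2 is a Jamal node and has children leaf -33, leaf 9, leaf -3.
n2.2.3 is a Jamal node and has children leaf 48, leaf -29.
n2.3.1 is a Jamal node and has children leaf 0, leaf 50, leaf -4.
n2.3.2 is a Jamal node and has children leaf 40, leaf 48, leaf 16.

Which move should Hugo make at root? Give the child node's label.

n1.1.1 (Jamal): max(8, 6, 49) = 49
n1.1.2 (Jamal): max(14, -6) = 14
n1.1.3 (Jamal): max(18, -33, -4, -16) = 18
n1.1 (Hugo): min(49, 14, 18) = 14
n1.2.1 (Jamal): max(7, 28) = 28
n1.2.2 (Jamal): max(15, 4, 40) = 40
n1.2.3 (Jamal): max(2, -13, -39) = 2
n1.2 (Hugo): min(28, 40, 2) = 2
n1.3.1 (Jamal): max(-30, -28) = -28
n1.3.2 (Jamal): max(-10, -49, -23) = -10
n1.3 (Hugo): min(-28, -10) = -28
n1.4.1 (Jamal): max(-38, -13) = -13
n1.4.2 (Jamal): max(19, 46) = 46
n1.4.3 (Jamal): max(49, -5, -45) = 49
n1.4.4 (Jamal): max(5, 23) = 23
n1.4 (Hugo): min(-13, 46, 49, 23) = -13
n1 (Jamal): max(14, 2, -28, -13) = 14
n2.1.1 (Jamal): max(43, -18) = 43
n2.1.2 (Jamal): max(48, -22, 14) = 48
n2.1 (Hugo): min(43, 48) = 43
n2.2.1 (Jamal): max(28, -5) = 28
n2.2.2 (Jamal): max(-33, 9, -3) = 9
n2.2.3 (Jamal): max(48, -29) = 48
n2.2 (Hugo): min(28, 9, 48) = 9
n2.3.1 (Jamal): max(0, 50, -4) = 50
n2.3.2 (Jamal): max(40, 48, 16) = 48
n2.3 (Hugo): min(50, 48) = 48
n2 (Jamal): max(43, 9, 48) = 48
root (Hugo): min(14, 48) = 14
Hugo at root wants the lowest of {n1=14, n2=48}, so chooses n1.

n1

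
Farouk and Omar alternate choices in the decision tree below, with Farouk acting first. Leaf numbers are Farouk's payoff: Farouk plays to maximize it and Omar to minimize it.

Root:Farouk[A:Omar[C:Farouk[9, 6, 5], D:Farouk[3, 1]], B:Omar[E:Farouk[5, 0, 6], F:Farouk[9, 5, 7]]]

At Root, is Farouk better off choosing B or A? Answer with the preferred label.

E (Farouk): max(5, 0, 6) = 6
F (Farouk): max(9, 5, 7) = 9
B (Omar): min(6, 9) = 6
C (Farouk): max(9, 6, 5) = 9
D (Farouk): max(3, 1) = 3
A (Omar): min(9, 3) = 3
Farouk prefers the higher value; B=6, A=3. B is better since 6 > 3.

B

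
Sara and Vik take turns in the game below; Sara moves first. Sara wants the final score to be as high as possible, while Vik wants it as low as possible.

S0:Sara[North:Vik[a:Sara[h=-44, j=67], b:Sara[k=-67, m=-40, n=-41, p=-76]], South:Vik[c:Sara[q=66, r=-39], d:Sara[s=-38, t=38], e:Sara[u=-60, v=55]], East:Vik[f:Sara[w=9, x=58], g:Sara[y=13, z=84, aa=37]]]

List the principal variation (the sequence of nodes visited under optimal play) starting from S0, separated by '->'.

S0 -> East -> f -> x

a (Sara): max(-44, 67) = 67
b (Sara): max(-67, -40, -41, -76) = -40
North (Vik): min(67, -40) = -40
c (Sara): max(66, -39) = 66
d (Sara): max(-38, 38) = 38
e (Sara): max(-60, 55) = 55
South (Vik): min(66, 38, 55) = 38
f (Sara): max(9, 58) = 58
g (Sara): max(13, 84, 37) = 84
East (Vik): min(58, 84) = 58
S0 (Sara): max(-40, 38, 58) = 58
At S0, Sara picks East (highest: 58).
At East, Vik picks f (lowest: 58).
At f, Sara picks x (highest: 58).
Terminal value 58.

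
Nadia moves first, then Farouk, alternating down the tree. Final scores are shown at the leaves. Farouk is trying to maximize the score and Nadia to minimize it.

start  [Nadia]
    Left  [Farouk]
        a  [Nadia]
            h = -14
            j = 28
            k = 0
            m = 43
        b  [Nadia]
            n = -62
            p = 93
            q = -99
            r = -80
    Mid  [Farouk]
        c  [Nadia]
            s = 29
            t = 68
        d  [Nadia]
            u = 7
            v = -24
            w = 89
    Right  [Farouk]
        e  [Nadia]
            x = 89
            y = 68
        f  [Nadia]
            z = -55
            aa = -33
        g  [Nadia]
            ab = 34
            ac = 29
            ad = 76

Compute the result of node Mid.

c (Nadia): min(29, 68) = 29
d (Nadia): min(7, -24, 89) = -24
Mid (Farouk): max(29, -24) = 29

29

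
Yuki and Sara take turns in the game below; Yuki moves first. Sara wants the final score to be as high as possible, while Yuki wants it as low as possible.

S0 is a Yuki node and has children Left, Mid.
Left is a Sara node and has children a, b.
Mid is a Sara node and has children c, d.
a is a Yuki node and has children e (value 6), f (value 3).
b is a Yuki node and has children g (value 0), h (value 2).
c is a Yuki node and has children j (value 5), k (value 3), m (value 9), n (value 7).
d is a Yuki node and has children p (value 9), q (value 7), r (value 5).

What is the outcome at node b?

b (Yuki): min(0, 2) = 0

0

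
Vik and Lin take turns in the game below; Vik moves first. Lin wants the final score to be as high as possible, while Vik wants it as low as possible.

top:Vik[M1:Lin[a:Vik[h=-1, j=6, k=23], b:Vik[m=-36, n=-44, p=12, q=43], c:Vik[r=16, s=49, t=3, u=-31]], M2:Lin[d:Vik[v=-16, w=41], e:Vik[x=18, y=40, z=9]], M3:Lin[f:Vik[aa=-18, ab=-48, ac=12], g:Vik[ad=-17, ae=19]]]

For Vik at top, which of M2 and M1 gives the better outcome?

M1

d (Vik): min(-16, 41) = -16
e (Vik): min(18, 40, 9) = 9
M2 (Lin): max(-16, 9) = 9
a (Vik): min(-1, 6, 23) = -1
b (Vik): min(-36, -44, 12, 43) = -44
c (Vik): min(16, 49, 3, -31) = -31
M1 (Lin): max(-1, -44, -31) = -1
Vik prefers the lower value; M2=9, M1=-1. M1 is better since -1 < 9.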